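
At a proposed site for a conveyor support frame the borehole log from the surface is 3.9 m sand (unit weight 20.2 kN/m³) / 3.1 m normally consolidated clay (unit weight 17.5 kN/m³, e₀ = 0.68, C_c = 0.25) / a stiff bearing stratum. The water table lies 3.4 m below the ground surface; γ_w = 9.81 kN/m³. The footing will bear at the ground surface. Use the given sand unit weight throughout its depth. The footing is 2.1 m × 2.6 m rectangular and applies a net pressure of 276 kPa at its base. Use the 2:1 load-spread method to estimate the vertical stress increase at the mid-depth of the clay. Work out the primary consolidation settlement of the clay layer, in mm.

Mid-depth of clay below the ground surface: z = 3.9 + 3.1/2 = 5.45 m.
Total vertical stress at mid-clay: σ_v = 20.2×3.9 + 17.5×1.55 = 105.91 kPa.
Pore pressure: u = 9.81×(5.45 − 3.4) = 20.11 kPa.
Initial effective stress: σ'_0 = σ_v − u = 105.91 − 20.11 = 85.8 kPa.
Stress increase at mid-clay by the 2:1 spreading method:
Δσ = qBL/((B+z)(L+z)) = 276×2.1×2.6/((2.1+5.45)(2.6+5.45)) = 24.795 kPa
Final effective stress: σ'_f = σ'_0 + Δσ = 85.8 + 24.795 = 110.59 kPa.
Normally consolidated clay, so the full stress increment lies on the virgin compression line:
S_c = C_c·H/(1+e₀)·log₁₀(σ'_f/σ'_0) = 0.25×3.1/(1+0.68)×log₁₀(110.59/85.8)
    = 0.46131 × 0.11023 = 0.05085 m

S_c ≈ 50.9 mm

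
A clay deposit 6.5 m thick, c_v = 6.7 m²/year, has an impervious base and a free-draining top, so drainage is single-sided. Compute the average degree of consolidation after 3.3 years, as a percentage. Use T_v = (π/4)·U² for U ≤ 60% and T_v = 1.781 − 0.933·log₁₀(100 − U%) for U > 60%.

U ≈ 77.7 %

Drainage path length: H_d = H = 6.5 m (single drainage).
T_v = c_v·t/H_d² = 6.7×3.3/6.5² = 0.52331.
T_v = 0.52331 corresponds to the U > 60% branch:
U = 1 − 10^((1.781 − T_v)/0.933)/100 = 0.7772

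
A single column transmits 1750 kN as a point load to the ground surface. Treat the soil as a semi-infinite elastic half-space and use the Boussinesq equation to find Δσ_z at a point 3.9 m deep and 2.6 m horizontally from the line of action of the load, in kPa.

Boussinesq vertical stress below a point load on an elastic half-space:
Δσ_z = 3P/(2πz²) · [1 + (r/z)²]^(−5/2)
r/z = 2.6/3.9 = 0.66667; [1+(r/z)²]^(−5/2) = 0.39879.
Δσ_z = 3×1750/(2π×3.9²) × 0.39879 = 54.935 × 0.39879 = 21.91 kPa

Δσ_z ≈ 21.9 kPa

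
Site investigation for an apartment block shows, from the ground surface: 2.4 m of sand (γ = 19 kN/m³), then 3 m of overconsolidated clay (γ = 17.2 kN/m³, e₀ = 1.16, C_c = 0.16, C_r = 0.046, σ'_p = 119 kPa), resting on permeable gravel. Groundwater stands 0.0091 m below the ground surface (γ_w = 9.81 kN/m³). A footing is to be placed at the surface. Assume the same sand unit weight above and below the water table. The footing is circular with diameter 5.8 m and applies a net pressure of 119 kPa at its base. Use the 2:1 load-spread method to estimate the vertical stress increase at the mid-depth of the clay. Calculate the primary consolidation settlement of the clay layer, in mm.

S_c ≈ 22.9 mm

Mid-depth of clay below the ground surface: z = 2.4 + 3/2 = 3.9 m.
Total vertical stress at mid-clay: σ_v = 19×2.4 + 17.2×1.5 = 71.4 kPa.
Pore pressure: u = 9.81×(3.9 − 0.0091) = 38.171 kPa.
Initial effective stress: σ'_0 = σ_v − u = 71.4 − 38.171 = 33.229 kPa.
Stress increase at mid-clay by the 2:1 spreading method:
Δσ ≈ qD²/(D+z)² = 119×5.8²/(5.8+3.9)² = 42.546 kPa
Final effective stress: σ'_f = 33.229 + 42.546 = 75.775 kPa.
σ'_f = 75.775 ≤ σ'_p = 119 kPa, so the clay remains overconsolidated and only the recompression index applies:
S_c = C_r·H/(1+e₀)·log₁₀(σ'_f/σ'_0) = 0.046×3/2.16×log₁₀(75.775/33.229)
    = 0.063889 × 0.35801 = 0.02287 m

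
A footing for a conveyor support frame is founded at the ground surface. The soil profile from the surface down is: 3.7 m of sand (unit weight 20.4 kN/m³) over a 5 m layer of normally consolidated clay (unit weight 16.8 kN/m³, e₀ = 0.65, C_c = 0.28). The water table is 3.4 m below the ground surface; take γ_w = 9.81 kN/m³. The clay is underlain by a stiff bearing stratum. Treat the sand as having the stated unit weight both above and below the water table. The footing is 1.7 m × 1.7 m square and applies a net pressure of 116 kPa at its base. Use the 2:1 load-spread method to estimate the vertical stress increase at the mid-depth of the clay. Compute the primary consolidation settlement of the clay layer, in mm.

S_c ≈ 21.4 mm

Mid-depth of clay below the ground surface: z = 3.7 + 5/2 = 6.2 m.
Total vertical stress at mid-clay: σ_v = 20.4×3.7 + 16.8×2.5 = 117.48 kPa.
Pore pressure: u = 9.81×(6.2 − 3.4) = 27.468 kPa.
Initial effective stress: σ'_0 = σ_v − u = 117.48 − 27.468 = 90.012 kPa.
Stress increase at mid-clay by the 2:1 spreading method:
Δσ = qBL/((B+z)(L+z)) = 116×1.7×1.7/((1.7+6.2)(1.7+6.2)) = 5.3716 kPa
Final effective stress: σ'_f = σ'_0 + Δσ = 90.012 + 5.3716 = 95.384 kPa.
Normally consolidated clay, so the full stress increment lies on the virgin compression line:
S_c = C_c·H/(1+e₀)·log₁₀(σ'_f/σ'_0) = 0.28×5/(1+0.65)×log₁₀(95.384/90.012)
    = 0.84848 × 0.025175 = 0.02136 m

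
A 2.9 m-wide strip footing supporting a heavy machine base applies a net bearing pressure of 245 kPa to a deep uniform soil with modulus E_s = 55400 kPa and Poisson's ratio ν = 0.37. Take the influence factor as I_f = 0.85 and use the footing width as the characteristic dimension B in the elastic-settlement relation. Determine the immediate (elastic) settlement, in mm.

Immediate (elastic) settlement: S_e = q·B·(1−ν²)/E_s · I_f.
S_e = 245 × 2.9 × (1 − 0.37²) / 55400 × 0.85
    = 245 × 2.9 × 0.8631 / 55400 × 0.85
    = 0.009409 m = 9.409 mm

S_e ≈ 9.41 mm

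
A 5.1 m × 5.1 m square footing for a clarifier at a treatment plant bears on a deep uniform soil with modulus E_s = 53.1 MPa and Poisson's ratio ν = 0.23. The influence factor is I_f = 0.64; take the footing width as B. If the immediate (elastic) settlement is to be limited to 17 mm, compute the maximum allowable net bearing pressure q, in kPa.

E_s = 53.1 MPa = 53100 kPa.
S_e = q·B·(1−ν²)/E_s · I_f  ⇒  q = S_e·E_s / (B·(1−ν²)·I_f).
q = 0.017 × 53100 / (5.1 × 0.9471 × 0.64) = 292 kPa

q ≈ 292 kPa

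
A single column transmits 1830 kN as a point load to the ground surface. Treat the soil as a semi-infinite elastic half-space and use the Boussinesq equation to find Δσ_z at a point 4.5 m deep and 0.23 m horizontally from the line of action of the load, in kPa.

Boussinesq vertical stress below a point load on an elastic half-space:
Δσ_z = 3P/(2πz²) · [1 + (r/z)²]^(−5/2)
r/z = 0.23/4.5 = 0.051111; [1+(r/z)²]^(−5/2) = 0.9935.
Δσ_z = 3×1830/(2π×4.5²) × 0.9935 = 43.149 × 0.9935 = 42.87 kPa

Δσ_z ≈ 42.9 kPa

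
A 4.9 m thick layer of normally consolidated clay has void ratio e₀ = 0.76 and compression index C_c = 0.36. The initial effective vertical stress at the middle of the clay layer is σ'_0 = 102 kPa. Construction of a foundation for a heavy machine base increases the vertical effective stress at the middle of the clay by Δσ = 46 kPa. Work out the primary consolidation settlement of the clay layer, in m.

Final effective stress: σ'_f = σ'_0 + Δσ = 102 + 46 = 148 kPa.
Normally consolidated clay, so the full stress increment lies on the virgin compression line:
S_c = C_c·H/(1+e₀)·log₁₀(σ'_f/σ'_0) = 0.36×4.9/(1+0.76)×log₁₀(148/102)
    = 1.0023 × 0.16166 = 0.162 m

S_c ≈ 0.162 m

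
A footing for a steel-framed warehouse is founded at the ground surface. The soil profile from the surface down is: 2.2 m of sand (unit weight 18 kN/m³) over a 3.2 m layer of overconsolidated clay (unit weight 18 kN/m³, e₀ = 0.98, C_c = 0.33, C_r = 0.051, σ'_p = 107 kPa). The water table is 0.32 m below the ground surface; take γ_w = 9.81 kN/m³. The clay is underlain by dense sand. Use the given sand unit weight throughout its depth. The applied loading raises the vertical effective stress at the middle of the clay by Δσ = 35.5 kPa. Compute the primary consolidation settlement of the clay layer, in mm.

S_c ≈ 25.5 mm

Mid-depth of clay below the ground surface: z = 2.2 + 3.2/2 = 3.8 m.
Total vertical stress at mid-clay: σ_v = 18×2.2 + 18×1.6 = 68.4 kPa.
Pore pressure: u = 9.81×(3.8 − 0.32) = 34.139 kPa.
Initial effective stress: σ'_0 = σ_v − u = 68.4 − 34.139 = 34.261 kPa.
Final effective stress: σ'_f = 34.261 + 35.5 = 69.761 kPa.
σ'_f = 69.761 ≤ σ'_p = 107 kPa, so the clay remains overconsolidated and only the recompression index applies:
S_c = C_r·H/(1+e₀)·log₁₀(σ'_f/σ'_0) = 0.051×3.2/1.98×log₁₀(69.761/34.261)
    = 0.082426 × 0.30881 = 0.02545 m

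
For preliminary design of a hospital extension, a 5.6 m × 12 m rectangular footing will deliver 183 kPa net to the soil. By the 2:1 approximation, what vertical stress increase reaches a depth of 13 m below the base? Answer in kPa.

Δσ_z ≈ 26.4 kPa

By the 2:1 method the load spreads at 1 horizontal : 2 vertical, so at depth z the loaded area has grown by z in each plan dimension:
Δσ = qBL/((B+z)(L+z)) = 183×5.6×12/((5.6+13)(12+13)) = 26.446 kPa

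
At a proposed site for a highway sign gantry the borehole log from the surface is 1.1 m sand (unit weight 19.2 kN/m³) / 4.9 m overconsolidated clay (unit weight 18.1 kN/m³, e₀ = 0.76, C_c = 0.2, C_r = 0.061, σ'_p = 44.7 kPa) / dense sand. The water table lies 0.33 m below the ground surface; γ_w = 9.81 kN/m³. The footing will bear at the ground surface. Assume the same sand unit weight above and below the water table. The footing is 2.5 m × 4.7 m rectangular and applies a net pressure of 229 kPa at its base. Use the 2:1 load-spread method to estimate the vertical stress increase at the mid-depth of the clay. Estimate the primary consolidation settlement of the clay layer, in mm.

S_c ≈ 184 mm

Mid-depth of clay below the ground surface: z = 1.1 + 4.9/2 = 3.55 m.
Total vertical stress at mid-clay: σ_v = 19.2×1.1 + 18.1×2.45 = 65.465 kPa.
Pore pressure: u = 9.81×(3.55 − 0.33) = 31.588 kPa.
Initial effective stress: σ'_0 = σ_v − u = 65.465 − 31.588 = 33.877 kPa.
Stress increase at mid-clay by the 2:1 spreading method:
Δσ = qBL/((B+z)(L+z)) = 229×2.5×4.7/((2.5+3.55)(4.7+3.55)) = 53.909 kPa
Final effective stress: σ'_f = 33.877 + 53.909 = 87.786 kPa.
σ'_f = 87.786 > σ'_p = 44.7 kPa, so the stress path crosses the preconsolidation pressure — recompression up to σ'_p, then virgin compression beyond:
S_c = H/(1+e₀)·[C_r·log₁₀(σ'_p/σ'_0) + C_c·log₁₀(σ'_f/σ'_p)]
    = 4.9/1.76 × [0.061×log₁₀(44.7/33.877) + 0.2×log₁₀(87.786/44.7)]
    = 2.7841 × [0.0073446 + 0.058624] = 0.1837 m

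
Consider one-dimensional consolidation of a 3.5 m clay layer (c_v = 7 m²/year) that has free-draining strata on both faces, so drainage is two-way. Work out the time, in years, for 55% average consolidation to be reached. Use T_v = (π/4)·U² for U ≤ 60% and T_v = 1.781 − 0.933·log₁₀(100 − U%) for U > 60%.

Drainage path length: H_d = H/2 = 1.75 m (double drainage).
U ≤ 60%: T_v = (π/4)·U² = (π/4)×0.55² = 0.23758.
t = T_v·H_d²/c_v = 0.23758×1.75²/7 = 0.1039 years.

t ≈ 0.104 years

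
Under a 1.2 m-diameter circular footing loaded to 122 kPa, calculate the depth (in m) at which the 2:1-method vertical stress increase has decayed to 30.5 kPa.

2:1 spreading — at depth z the loaded area has grown by z in each plan dimension:
qD²/(D+z)² = Δσ_z ⇒ z = D(√(q/Δσ_z) − 1) = 1.2×(√(122/30.5) − 1) = 1.2 m

z ≈ 1.2 m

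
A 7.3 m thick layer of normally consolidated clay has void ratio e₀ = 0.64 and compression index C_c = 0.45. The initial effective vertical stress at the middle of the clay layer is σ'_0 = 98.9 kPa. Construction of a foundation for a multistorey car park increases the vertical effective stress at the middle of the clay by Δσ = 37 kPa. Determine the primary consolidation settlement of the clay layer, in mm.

S_c ≈ 276 mm

Final effective stress: σ'_f = σ'_0 + Δσ = 98.9 + 37 = 135.9 kPa.
Normally consolidated clay, so the full stress increment lies on the virgin compression line:
S_c = C_c·H/(1+e₀)·log₁₀(σ'_f/σ'_0) = 0.45×7.3/(1+0.64)×log₁₀(135.9/98.9)
    = 2.003 × 0.13802 = 0.2765 m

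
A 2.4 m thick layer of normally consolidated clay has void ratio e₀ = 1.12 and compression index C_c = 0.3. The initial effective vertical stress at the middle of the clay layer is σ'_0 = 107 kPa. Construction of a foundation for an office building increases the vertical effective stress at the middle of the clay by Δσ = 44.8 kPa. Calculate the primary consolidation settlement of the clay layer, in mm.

S_c ≈ 51.6 mm

Final effective stress: σ'_f = σ'_0 + Δσ = 107 + 44.8 = 151.8 kPa.
Normally consolidated clay, so the full stress increment lies on the virgin compression line:
S_c = C_c·H/(1+e₀)·log₁₀(σ'_f/σ'_0) = 0.3×2.4/(1+1.12)×log₁₀(151.8/107)
    = 0.33962 × 0.15189 = 0.05158 m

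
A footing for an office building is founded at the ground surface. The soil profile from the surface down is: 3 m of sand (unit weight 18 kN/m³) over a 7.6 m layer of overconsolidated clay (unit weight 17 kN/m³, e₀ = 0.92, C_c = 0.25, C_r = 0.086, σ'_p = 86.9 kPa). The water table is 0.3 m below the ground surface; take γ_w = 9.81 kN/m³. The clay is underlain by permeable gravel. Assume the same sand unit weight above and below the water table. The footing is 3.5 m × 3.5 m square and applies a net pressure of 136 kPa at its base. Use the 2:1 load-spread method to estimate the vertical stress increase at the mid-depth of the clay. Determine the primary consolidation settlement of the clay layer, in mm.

Mid-depth of clay below the ground surface: z = 3 + 7.6/2 = 6.8 m.
Total vertical stress at mid-clay: σ_v = 18×3 + 17×3.8 = 118.6 kPa.
Pore pressure: u = 9.81×(6.8 − 0.3) = 63.765 kPa.
Initial effective stress: σ'_0 = σ_v − u = 118.6 − 63.765 = 54.835 kPa.
Stress increase at mid-clay by the 2:1 spreading method:
Δσ = qBL/((B+z)(L+z)) = 136×3.5×3.5/((3.5+6.8)(3.5+6.8)) = 15.704 kPa
Final effective stress: σ'_f = 54.835 + 15.704 = 70.539 kPa.
σ'_f = 70.539 ≤ σ'_p = 86.9 kPa, so the clay remains overconsolidated and only the recompression index applies:
S_c = C_r·H/(1+e₀)·log₁₀(σ'_f/σ'_0) = 0.086×7.6/1.92×log₁₀(70.539/54.835)
    = 0.34041 × 0.10937 = 0.03723 m

S_c ≈ 37.2 mm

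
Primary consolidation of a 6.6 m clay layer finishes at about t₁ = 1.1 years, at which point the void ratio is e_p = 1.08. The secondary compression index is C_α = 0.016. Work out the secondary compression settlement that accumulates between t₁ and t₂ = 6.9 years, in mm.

S_s ≈ 40.5 mm

Secondary compression: S_s = C_α·H/(1+e_p)·log₁₀(t₂/t₁)
S_s = 0.016×6.6/(1+1.08)×log₁₀(6.9/1.1)
    = 0.05077 × 0.7975 = 0.04049 m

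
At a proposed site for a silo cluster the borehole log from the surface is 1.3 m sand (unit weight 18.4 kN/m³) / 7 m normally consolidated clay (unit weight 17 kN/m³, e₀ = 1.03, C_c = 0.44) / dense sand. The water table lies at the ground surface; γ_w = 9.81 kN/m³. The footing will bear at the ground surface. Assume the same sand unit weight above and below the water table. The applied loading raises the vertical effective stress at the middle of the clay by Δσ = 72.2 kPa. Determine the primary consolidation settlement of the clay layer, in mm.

S_c ≈ 721 mm

Mid-depth of clay below the ground surface: z = 1.3 + 7/2 = 4.8 m.
Total vertical stress at mid-clay: σ_v = 18.4×1.3 + 17×3.5 = 83.42 kPa.
Pore pressure: u = 9.81×(4.8 − 0) = 47.088 kPa.
Initial effective stress: σ'_0 = σ_v − u = 83.42 − 47.088 = 36.332 kPa.
Final effective stress: σ'_f = σ'_0 + Δσ = 36.332 + 72.2 = 108.53 kPa.
Normally consolidated clay, so the full stress increment lies on the virgin compression line:
S_c = C_c·H/(1+e₀)·log₁₀(σ'_f/σ'_0) = 0.44×7/(1+1.03)×log₁₀(108.53/36.332)
    = 1.5172 × 0.47526 = 0.7211 m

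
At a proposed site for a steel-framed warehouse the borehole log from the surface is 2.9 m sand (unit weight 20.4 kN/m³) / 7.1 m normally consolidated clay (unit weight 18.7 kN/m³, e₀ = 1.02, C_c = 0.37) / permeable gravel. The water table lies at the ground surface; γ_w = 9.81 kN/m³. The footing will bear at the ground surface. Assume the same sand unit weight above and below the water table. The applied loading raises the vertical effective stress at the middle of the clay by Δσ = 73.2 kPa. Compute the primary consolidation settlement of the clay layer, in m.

Mid-depth of clay below the ground surface: z = 2.9 + 7.1/2 = 6.45 m.
Total vertical stress at mid-clay: σ_v = 20.4×2.9 + 18.7×3.55 = 125.54 kPa.
Pore pressure: u = 9.81×(6.45 − 0) = 63.275 kPa.
Initial effective stress: σ'_0 = σ_v − u = 125.54 − 63.275 = 62.265 kPa.
Final effective stress: σ'_f = σ'_0 + Δσ = 62.265 + 73.2 = 135.47 kPa.
Normally consolidated clay, so the full stress increment lies on the virgin compression line:
S_c = C_c·H/(1+e₀)·log₁₀(σ'_f/σ'_0) = 0.37×7.1/(1+1.02)×log₁₀(135.47/62.265)
    = 1.3005 × 0.3376 = 0.439 m

S_c ≈ 0.439 m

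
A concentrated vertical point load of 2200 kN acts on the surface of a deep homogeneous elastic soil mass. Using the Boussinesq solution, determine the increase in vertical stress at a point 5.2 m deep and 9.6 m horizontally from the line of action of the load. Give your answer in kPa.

Boussinesq vertical stress below a point load on an elastic half-space:
Δσ_z = 3P/(2πz²) · [1 + (r/z)²]^(−5/2)
r/z = 9.6/5.2 = 1.8462; [1+(r/z)²]^(−5/2) = 0.024509.
Δσ_z = 3×2200/(2π×5.2²) × 0.024509 = 38.847 × 0.024509 = 0.9521 kPa

Δσ_z ≈ 0.952 kPa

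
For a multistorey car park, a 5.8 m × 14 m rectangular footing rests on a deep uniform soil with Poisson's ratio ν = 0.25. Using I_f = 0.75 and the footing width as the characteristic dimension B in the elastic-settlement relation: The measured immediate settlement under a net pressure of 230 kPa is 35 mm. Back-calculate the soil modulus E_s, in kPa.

E_s ≈ 26800 kPa

S_e = q·B·(1−ν²)/E_s · I_f  ⇒  E_s = q·B·(1−ν²)·I_f / S_e.
E_s = 230 × 5.8 × 0.9375 × 0.75 / 0.035 = 26800 kPa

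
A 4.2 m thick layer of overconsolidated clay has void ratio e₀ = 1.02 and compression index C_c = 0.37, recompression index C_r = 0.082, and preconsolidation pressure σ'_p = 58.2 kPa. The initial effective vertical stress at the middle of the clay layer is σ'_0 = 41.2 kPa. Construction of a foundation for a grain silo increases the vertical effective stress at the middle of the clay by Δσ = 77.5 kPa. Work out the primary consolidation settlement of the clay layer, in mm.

S_c ≈ 264 mm

Final effective stress: σ'_f = 41.2 + 77.5 = 118.7 kPa.
σ'_f = 118.7 > σ'_p = 58.2 kPa, so the stress path crosses the preconsolidation pressure — recompression up to σ'_p, then virgin compression beyond:
S_c = H/(1+e₀)·[C_r·log₁₀(σ'_p/σ'_0) + C_c·log₁₀(σ'_f/σ'_p)]
    = 4.2/2.02 × [0.082×log₁₀(58.2/41.2) + 0.37×log₁₀(118.7/58.2)]
    = 2.0792 × [0.012302 + 0.11453] = 0.2637 m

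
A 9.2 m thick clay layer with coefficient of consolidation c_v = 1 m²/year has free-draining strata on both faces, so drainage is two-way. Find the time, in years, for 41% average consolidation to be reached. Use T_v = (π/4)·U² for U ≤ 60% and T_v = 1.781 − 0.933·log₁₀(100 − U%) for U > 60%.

Drainage path length: H_d = H/2 = 4.6 m (double drainage).
U ≤ 60%: T_v = (π/4)·U² = (π/4)×0.41² = 0.13203.
t = T_v·H_d²/c_v = 0.13203×4.6²/1 = 2.794 years.

t ≈ 2.79 years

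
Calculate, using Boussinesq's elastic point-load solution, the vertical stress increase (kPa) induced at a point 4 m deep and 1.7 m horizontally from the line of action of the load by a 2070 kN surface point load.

Δσ_z ≈ 40.8 kPa

Boussinesq vertical stress below a point load on an elastic half-space:
Δσ_z = 3P/(2πz²) · [1 + (r/z)²]^(−5/2)
r/z = 1.7/4 = 0.425; [1+(r/z)²]^(−5/2) = 0.66027.
Δσ_z = 3×2070/(2π×4²) × 0.66027 = 61.772 × 0.66027 = 40.79 kPa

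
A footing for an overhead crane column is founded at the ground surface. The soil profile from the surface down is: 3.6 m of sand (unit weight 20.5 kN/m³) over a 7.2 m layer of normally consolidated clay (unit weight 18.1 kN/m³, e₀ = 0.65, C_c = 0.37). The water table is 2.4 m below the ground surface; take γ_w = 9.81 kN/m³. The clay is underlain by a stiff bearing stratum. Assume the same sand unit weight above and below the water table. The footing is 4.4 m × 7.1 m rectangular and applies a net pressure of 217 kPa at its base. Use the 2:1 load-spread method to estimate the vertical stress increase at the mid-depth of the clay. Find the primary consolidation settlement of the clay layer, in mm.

Mid-depth of clay below the ground surface: z = 3.6 + 7.2/2 = 7.2 m.
Total vertical stress at mid-clay: σ_v = 20.5×3.6 + 18.1×3.6 = 138.96 kPa.
Pore pressure: u = 9.81×(7.2 − 2.4) = 47.088 kPa.
Initial effective stress: σ'_0 = σ_v − u = 138.96 − 47.088 = 91.872 kPa.
Stress increase at mid-clay by the 2:1 spreading method:
Δσ = qBL/((B+z)(L+z)) = 217×4.4×7.1/((4.4+7.2)(7.1+7.2)) = 40.867 kPa
Final effective stress: σ'_f = σ'_0 + Δσ = 91.872 + 40.867 = 132.74 kPa.
Normally consolidated clay, so the full stress increment lies on the virgin compression line:
S_c = C_c·H/(1+e₀)·log₁₀(σ'_f/σ'_0) = 0.37×7.2/(1+0.65)×log₁₀(132.74/91.872)
    = 1.6145 × 0.15982 = 0.258 m

S_c ≈ 258 mm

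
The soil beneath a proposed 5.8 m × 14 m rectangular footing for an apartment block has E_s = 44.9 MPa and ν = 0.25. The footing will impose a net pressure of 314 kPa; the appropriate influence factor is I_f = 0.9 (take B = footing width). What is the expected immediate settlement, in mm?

S_e ≈ 34.2 mm

Immediate (elastic) settlement: S_e = q·B·(1−ν²)/E_s · I_f.
E_s = 44.9 MPa = 44900 kPa.
S_e = 314 × 5.8 × (1 − 0.25²) / 44900 × 0.9
    = 314 × 5.8 × 0.9375 / 44900 × 0.9
    = 0.03422 m = 34.22 mm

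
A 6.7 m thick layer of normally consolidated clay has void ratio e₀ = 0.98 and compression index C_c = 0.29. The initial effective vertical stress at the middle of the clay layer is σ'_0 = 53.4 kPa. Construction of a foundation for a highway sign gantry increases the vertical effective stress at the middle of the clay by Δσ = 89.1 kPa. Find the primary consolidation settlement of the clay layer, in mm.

S_c ≈ 418 mm

Final effective stress: σ'_f = σ'_0 + Δσ = 53.4 + 89.1 = 142.5 kPa.
Normally consolidated clay, so the full stress increment lies on the virgin compression line:
S_c = C_c·H/(1+e₀)·log₁₀(σ'_f/σ'_0) = 0.29×6.7/(1+0.98)×log₁₀(142.5/53.4)
    = 0.98131 × 0.42627 = 0.4183 m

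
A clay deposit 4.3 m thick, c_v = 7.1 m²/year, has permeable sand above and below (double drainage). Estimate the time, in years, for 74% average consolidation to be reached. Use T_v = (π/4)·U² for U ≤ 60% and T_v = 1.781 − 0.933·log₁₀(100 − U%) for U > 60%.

Drainage path length: H_d = H/2 = 2.15 m (double drainage).
U > 60%: T_v = 1.781 − 0.933·log₁₀(100 − 74) = 0.46083.
t = T_v·H_d²/c_v = 0.46083×2.15²/7.1 = 0.3 years.

t ≈ 0.3 years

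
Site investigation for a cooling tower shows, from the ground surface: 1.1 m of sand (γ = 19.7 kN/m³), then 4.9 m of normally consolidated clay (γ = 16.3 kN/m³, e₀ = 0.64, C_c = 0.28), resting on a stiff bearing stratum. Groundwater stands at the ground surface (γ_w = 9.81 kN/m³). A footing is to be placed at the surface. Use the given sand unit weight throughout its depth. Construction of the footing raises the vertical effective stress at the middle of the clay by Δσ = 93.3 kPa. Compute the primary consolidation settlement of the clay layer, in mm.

S_c ≈ 545 mm

Mid-depth of clay below the ground surface: z = 1.1 + 4.9/2 = 3.55 m.
Total vertical stress at mid-clay: σ_v = 19.7×1.1 + 16.3×2.45 = 61.605 kPa.
Pore pressure: u = 9.81×(3.55 − 0) = 34.825 kPa.
Initial effective stress: σ'_0 = σ_v − u = 61.605 − 34.825 = 26.78 kPa.
Final effective stress: σ'_f = σ'_0 + Δσ = 26.78 + 93.3 = 120.08 kPa.
Normally consolidated clay, so the full stress increment lies on the virgin compression line:
S_c = C_c·H/(1+e₀)·log₁₀(σ'_f/σ'_0) = 0.28×4.9/(1+0.64)×log₁₀(120.08/26.78)
    = 0.83659 × 0.65166 = 0.5452 m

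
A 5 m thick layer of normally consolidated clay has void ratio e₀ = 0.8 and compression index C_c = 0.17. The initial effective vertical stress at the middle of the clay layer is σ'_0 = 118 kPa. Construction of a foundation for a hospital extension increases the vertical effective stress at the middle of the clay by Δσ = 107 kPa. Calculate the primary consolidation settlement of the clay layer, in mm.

Final effective stress: σ'_f = σ'_0 + Δσ = 118 + 107 = 225 kPa.
Normally consolidated clay, so the full stress increment lies on the virgin compression line:
S_c = C_c·H/(1+e₀)·log₁₀(σ'_f/σ'_0) = 0.17×5/(1+0.8)×log₁₀(225/118)
    = 0.47222 × 0.2803 = 0.1324 m

S_c ≈ 132 mm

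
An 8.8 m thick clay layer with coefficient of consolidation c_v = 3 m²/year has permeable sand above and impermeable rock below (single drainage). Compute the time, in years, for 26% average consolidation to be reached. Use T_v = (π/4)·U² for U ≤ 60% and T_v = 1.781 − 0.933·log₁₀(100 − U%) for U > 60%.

Drainage path length: H_d = H = 8.8 m (single drainage).
U ≤ 60%: T_v = (π/4)·U² = (π/4)×0.26² = 0.053093.
t = T_v·H_d²/c_v = 0.053093×8.8²/3 = 1.371 years.

t ≈ 1.37 years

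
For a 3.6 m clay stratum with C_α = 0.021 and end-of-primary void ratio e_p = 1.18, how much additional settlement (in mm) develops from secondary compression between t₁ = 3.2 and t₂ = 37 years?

S_s ≈ 36.9 mm

Secondary compression: S_s = C_α·H/(1+e_p)·log₁₀(t₂/t₁)
S_s = 0.021×3.6/(1+1.18)×log₁₀(37/3.2)
    = 0.03468 × 1.063 = 0.03687 m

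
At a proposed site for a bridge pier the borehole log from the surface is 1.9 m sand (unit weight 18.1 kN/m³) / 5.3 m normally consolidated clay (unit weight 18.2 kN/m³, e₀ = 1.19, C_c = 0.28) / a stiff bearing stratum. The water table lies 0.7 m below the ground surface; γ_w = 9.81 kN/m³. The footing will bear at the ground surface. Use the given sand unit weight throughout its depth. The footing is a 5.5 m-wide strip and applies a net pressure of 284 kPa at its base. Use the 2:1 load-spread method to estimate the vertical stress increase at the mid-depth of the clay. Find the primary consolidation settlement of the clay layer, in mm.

S_c ≈ 440 mm

Mid-depth of clay below the ground surface: z = 1.9 + 5.3/2 = 4.55 m.
Total vertical stress at mid-clay: σ_v = 18.1×1.9 + 18.2×2.65 = 82.62 kPa.
Pore pressure: u = 9.81×(4.55 − 0.7) = 37.769 kPa.
Initial effective stress: σ'_0 = σ_v − u = 82.62 − 37.769 = 44.851 kPa.
Stress increase at mid-clay by the 2:1 spreading method:
Δσ = qB/(B+z) = 284×5.5/(5.5+4.55) = 155.42 kPa
Final effective stress: σ'_f = σ'_0 + Δσ = 44.851 + 155.42 = 200.27 kPa.
Normally consolidated clay, so the full stress increment lies on the virgin compression line:
S_c = C_c·H/(1+e₀)·log₁₀(σ'_f/σ'_0) = 0.28×5.3/(1+1.19)×log₁₀(200.27/44.851)
    = 0.67763 × 0.64984 = 0.4404 m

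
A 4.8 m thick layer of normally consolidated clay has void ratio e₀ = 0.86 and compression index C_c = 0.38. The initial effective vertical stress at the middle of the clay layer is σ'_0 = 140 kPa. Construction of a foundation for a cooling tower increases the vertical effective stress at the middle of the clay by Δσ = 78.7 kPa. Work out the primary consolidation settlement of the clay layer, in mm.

Final effective stress: σ'_f = σ'_0 + Δσ = 140 + 78.7 = 218.7 kPa.
Normally consolidated clay, so the full stress increment lies on the virgin compression line:
S_c = C_c·H/(1+e₀)·log₁₀(σ'_f/σ'_0) = 0.38×4.8/(1+0.86)×log₁₀(218.7/140)
    = 0.98065 × 0.19372 = 0.19 m

S_c ≈ 190 mm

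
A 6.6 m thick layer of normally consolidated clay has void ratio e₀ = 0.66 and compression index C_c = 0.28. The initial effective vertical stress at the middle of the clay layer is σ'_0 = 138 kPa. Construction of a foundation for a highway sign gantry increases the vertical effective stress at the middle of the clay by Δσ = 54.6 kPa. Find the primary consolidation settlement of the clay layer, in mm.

S_c ≈ 161 mm

Final effective stress: σ'_f = σ'_0 + Δσ = 138 + 54.6 = 192.6 kPa.
Normally consolidated clay, so the full stress increment lies on the virgin compression line:
S_c = C_c·H/(1+e₀)·log₁₀(σ'_f/σ'_0) = 0.28×6.6/(1+0.66)×log₁₀(192.6/138)
    = 1.1133 × 0.14478 = 0.1612 m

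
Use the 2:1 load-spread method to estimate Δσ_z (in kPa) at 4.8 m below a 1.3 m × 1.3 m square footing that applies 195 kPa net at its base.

Δσ_z ≈ 8.86 kPa

By the 2:1 method the load spreads at 1 horizontal : 2 vertical, so at depth z the loaded area has grown by z in each plan dimension:
Δσ = qBL/((B+z)(L+z)) = 195×1.3×1.3/((1.3+4.8)(1.3+4.8)) = 8.8565 kPa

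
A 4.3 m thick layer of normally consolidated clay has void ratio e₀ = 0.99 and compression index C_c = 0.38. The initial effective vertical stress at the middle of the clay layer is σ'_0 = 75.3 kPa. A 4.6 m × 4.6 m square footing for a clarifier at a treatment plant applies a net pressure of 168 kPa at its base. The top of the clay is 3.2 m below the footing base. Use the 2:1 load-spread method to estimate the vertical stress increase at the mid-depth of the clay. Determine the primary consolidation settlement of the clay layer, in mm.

Mid-depth of clay below the footing base: z = 3.2 + 4.3/2 = 5.35 m.
Stress increase at mid-clay by the 2:1 spreading method:
Δσ = qBL/((B+z)(L+z)) = 168×4.6×4.6/((4.6+5.35)(4.6+5.35)) = 35.907 kPa
Final effective stress: σ'_f = σ'_0 + Δσ = 75.3 + 35.907 = 111.21 kPa.
Normally consolidated clay, so the full stress increment lies on the virgin compression line:
S_c = C_c·H/(1+e₀)·log₁₀(σ'_f/σ'_0) = 0.38×4.3/(1+0.99)×log₁₀(111.21/75.3)
    = 0.82111 × 0.16935 = 0.1391 m

S_c ≈ 139 mm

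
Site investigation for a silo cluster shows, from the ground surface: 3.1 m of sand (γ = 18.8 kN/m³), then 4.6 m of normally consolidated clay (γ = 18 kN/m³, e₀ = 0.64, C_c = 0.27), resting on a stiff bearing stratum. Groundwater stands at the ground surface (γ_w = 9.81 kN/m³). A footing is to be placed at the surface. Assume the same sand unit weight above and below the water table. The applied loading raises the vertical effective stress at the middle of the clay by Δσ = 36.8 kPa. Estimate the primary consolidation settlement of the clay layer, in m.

S_c ≈ 0.191 m

Mid-depth of clay below the ground surface: z = 3.1 + 4.6/2 = 5.4 m.
Total vertical stress at mid-clay: σ_v = 18.8×3.1 + 18×2.3 = 99.68 kPa.
Pore pressure: u = 9.81×(5.4 − 0) = 52.974 kPa.
Initial effective stress: σ'_0 = σ_v − u = 99.68 − 52.974 = 46.706 kPa.
Final effective stress: σ'_f = σ'_0 + Δσ = 46.706 + 36.8 = 83.506 kPa.
Normally consolidated clay, so the full stress increment lies on the virgin compression line:
S_c = C_c·H/(1+e₀)·log₁₀(σ'_f/σ'_0) = 0.27×4.6/(1+0.64)×log₁₀(83.506/46.706)
    = 0.75732 × 0.25235 = 0.1911 m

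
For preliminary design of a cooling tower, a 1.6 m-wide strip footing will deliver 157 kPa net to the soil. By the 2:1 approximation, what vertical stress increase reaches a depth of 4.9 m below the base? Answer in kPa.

Δσ_z ≈ 38.6 kPa

By the 2:1 method the load spreads at 1 horizontal : 2 vertical, so at depth z the loaded area has grown by z in each plan dimension:
Δσ = qB/(B+z) = 157×1.6/(1.6+4.9) = 38.646 kPa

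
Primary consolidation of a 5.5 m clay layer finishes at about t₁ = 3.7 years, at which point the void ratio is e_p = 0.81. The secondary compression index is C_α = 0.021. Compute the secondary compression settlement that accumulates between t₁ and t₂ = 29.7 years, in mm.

Secondary compression: S_s = C_α·H/(1+e_p)·log₁₀(t₂/t₁)
S_s = 0.021×5.5/(1+0.81)×log₁₀(29.7/3.7)
    = 0.06381 × 0.9046 = 0.05772 m

S_s ≈ 57.7 mm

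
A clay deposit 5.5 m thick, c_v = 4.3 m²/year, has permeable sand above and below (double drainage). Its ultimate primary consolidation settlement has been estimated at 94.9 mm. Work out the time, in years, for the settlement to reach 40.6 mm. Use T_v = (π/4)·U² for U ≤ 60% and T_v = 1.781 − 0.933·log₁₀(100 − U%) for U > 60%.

Drainage path length: H_d = H/2 = 2.75 m (double drainage).
U = S(t)/S_ult = 40.6/94.9 = 0.4278.
U ≤ 60%: T_v = (π/4)·U² = (π/4)×0.42782² = 0.14375.
t = T_v·H_d²/c_v = 0.14375×2.75²/4.3 = 0.2528 years.

t ≈ 0.253 years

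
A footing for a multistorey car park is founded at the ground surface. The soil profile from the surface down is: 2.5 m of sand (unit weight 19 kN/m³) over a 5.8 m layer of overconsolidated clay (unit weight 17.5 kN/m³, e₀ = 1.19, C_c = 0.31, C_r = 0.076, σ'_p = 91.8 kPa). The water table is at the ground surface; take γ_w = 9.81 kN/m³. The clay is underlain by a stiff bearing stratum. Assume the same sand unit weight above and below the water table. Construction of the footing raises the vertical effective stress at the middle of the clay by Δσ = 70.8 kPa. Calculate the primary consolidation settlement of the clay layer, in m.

Mid-depth of clay below the ground surface: z = 2.5 + 5.8/2 = 5.4 m.
Total vertical stress at mid-clay: σ_v = 19×2.5 + 17.5×2.9 = 98.25 kPa.
Pore pressure: u = 9.81×(5.4 − 0) = 52.974 kPa.
Initial effective stress: σ'_0 = σ_v − u = 98.25 − 52.974 = 45.276 kPa.
Final effective stress: σ'_f = 45.276 + 70.8 = 116.08 kPa.
σ'_f = 116.08 > σ'_p = 91.8 kPa, so the stress path crosses the preconsolidation pressure — recompression up to σ'_p, then virgin compression beyond:
S_c = H/(1+e₀)·[C_r·log₁₀(σ'_p/σ'_0) + C_c·log₁₀(σ'_f/σ'_p)]
    = 5.8/2.19 × [0.076×log₁₀(91.8/45.276) + 0.31×log₁₀(116.08/91.8)]
    = 2.6484 × [0.02333 + 0.031594] = 0.1455 m

S_c ≈ 0.145 m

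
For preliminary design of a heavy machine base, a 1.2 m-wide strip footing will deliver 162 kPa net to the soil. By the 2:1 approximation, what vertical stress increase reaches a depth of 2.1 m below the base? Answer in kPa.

By the 2:1 method the load spreads at 1 horizontal : 2 vertical, so at depth z the loaded area has grown by z in each plan dimension:
Δσ = qB/(B+z) = 162×1.2/(1.2+2.1) = 58.909 kPa

Δσ_z ≈ 58.9 kPa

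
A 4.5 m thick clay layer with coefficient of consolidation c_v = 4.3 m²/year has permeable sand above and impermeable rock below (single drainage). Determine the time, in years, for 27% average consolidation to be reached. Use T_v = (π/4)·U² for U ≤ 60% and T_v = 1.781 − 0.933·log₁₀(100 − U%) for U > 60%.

Drainage path length: H_d = H = 4.5 m (single drainage).
U ≤ 60%: T_v = (π/4)·U² = (π/4)×0.27² = 0.057256.
t = T_v·H_d²/c_v = 0.057256×4.5²/4.3 = 0.2696 years.

t ≈ 0.27 years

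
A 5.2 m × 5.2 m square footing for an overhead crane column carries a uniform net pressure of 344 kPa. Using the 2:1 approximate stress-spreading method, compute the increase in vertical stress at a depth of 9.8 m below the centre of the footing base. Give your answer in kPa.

By the 2:1 method the load spreads at 1 horizontal : 2 vertical, so at depth z the loaded area has grown by z in each plan dimension:
Δσ = qBL/((B+z)(L+z)) = 344×5.2×5.2/((5.2+9.8)(5.2+9.8)) = 41.341 kPa

Δσ_z ≈ 41.3 kPa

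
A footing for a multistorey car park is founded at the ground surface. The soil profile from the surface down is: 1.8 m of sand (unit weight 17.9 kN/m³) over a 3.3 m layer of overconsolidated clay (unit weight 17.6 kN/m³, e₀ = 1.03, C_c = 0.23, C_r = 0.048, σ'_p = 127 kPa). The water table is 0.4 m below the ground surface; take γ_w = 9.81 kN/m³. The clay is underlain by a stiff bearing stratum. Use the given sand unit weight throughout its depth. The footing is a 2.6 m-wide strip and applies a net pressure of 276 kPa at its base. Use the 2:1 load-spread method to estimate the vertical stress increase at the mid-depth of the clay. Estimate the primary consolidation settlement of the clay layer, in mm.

Mid-depth of clay below the ground surface: z = 1.8 + 3.3/2 = 3.45 m.
Total vertical stress at mid-clay: σ_v = 17.9×1.8 + 17.6×1.65 = 61.26 kPa.
Pore pressure: u = 9.81×(3.45 − 0.4) = 29.921 kPa.
Initial effective stress: σ'_0 = σ_v − u = 61.26 − 29.921 = 31.339 kPa.
Stress increase at mid-clay by the 2:1 spreading method:
Δσ = qB/(B+z) = 276×2.6/(2.6+3.45) = 118.61 kPa
Final effective stress: σ'_f = 31.339 + 118.61 = 149.95 kPa.
σ'_f = 149.95 > σ'_p = 127 kPa, so the stress path crosses the preconsolidation pressure — recompression up to σ'_p, then virgin compression beyond:
S_c = H/(1+e₀)·[C_r·log₁₀(σ'_p/σ'_0) + C_c·log₁₀(σ'_f/σ'_p)]
    = 3.3/2.03 × [0.048×log₁₀(127/31.339) + 0.23×log₁₀(149.95/127)]
    = 1.6256 × [0.02917 + 0.016593] = 0.07439 m

S_c ≈ 74.4 mm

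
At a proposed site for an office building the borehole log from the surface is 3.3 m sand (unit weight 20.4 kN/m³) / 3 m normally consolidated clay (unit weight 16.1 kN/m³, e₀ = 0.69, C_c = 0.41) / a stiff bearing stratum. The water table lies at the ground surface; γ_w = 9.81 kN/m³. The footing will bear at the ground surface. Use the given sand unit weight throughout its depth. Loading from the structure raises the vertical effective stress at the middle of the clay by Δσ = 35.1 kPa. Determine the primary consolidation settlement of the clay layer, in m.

Mid-depth of clay below the ground surface: z = 3.3 + 3/2 = 4.8 m.
Total vertical stress at mid-clay: σ_v = 20.4×3.3 + 16.1×1.5 = 91.47 kPa.
Pore pressure: u = 9.81×(4.8 − 0) = 47.088 kPa.
Initial effective stress: σ'_0 = σ_v − u = 91.47 − 47.088 = 44.382 kPa.
Final effective stress: σ'_f = σ'_0 + Δσ = 44.382 + 35.1 = 79.482 kPa.
Normally consolidated clay, so the full stress increment lies on the virgin compression line:
S_c = C_c·H/(1+e₀)·log₁₀(σ'_f/σ'_0) = 0.41×3/(1+0.69)×log₁₀(79.482/44.382)
    = 0.72781 × 0.25306 = 0.1842 m

S_c ≈ 0.184 m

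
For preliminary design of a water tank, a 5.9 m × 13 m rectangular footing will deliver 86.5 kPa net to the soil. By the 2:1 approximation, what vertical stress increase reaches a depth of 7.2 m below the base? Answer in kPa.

By the 2:1 method the load spreads at 1 horizontal : 2 vertical, so at depth z the loaded area has grown by z in each plan dimension:
Δσ = qBL/((B+z)(L+z)) = 86.5×5.9×13/((5.9+7.2)(13+7.2)) = 25.072 kPa

Δσ_z ≈ 25.1 kPa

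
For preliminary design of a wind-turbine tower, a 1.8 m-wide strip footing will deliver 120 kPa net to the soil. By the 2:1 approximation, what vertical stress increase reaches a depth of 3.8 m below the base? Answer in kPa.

By the 2:1 method the load spreads at 1 horizontal : 2 vertical, so at depth z the loaded area has grown by z in each plan dimension:
Δσ = qB/(B+z) = 120×1.8/(1.8+3.8) = 38.571 kPa

Δσ_z ≈ 38.6 kPa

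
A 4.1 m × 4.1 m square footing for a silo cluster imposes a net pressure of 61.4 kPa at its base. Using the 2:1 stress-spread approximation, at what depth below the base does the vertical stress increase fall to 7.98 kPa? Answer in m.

z ≈ 7.27 m

2:1 spreading — at depth z the loaded area has grown by z in each plan dimension:
qB²/(B+z)² = Δσ_z ⇒ z = B(√(q/Δσ_z) − 1) = 4.1×(√(61.4/7.98) − 1) = 7.273 m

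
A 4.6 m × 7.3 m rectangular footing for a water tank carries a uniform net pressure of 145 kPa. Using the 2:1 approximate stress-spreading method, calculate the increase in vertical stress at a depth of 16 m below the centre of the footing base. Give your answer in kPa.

By the 2:1 method the load spreads at 1 horizontal : 2 vertical, so at depth z the loaded area has grown by z in each plan dimension:
Δσ = qBL/((B+z)(L+z)) = 145×4.6×7.3/((4.6+16)(7.3+16)) = 10.144 kPa

Δσ_z ≈ 10.1 kPa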